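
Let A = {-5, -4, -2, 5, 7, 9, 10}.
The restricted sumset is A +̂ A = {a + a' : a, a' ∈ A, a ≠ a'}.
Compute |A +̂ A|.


Restricted sumset: A +̂ A = {a + a' : a ∈ A, a' ∈ A, a ≠ a'}.
Equivalently, take A + A and drop any sum 2a that is achievable ONLY as a + a for a ∈ A (i.e. sums representable only with equal summands).
Enumerate pairs (a, a') with a < a' (symmetric, so each unordered pair gives one sum; this covers all a ≠ a'):
  -5 + -4 = -9
  -5 + -2 = -7
  -5 + 5 = 0
  -5 + 7 = 2
  -5 + 9 = 4
  -5 + 10 = 5
  -4 + -2 = -6
  -4 + 5 = 1
  -4 + 7 = 3
  -4 + 9 = 5
  -4 + 10 = 6
  -2 + 5 = 3
  -2 + 7 = 5
  -2 + 9 = 7
  -2 + 10 = 8
  5 + 7 = 12
  5 + 9 = 14
  5 + 10 = 15
  7 + 9 = 16
  7 + 10 = 17
  9 + 10 = 19
Collected distinct sums: {-9, -7, -6, 0, 1, 2, 3, 4, 5, 6, 7, 8, 12, 14, 15, 16, 17, 19}
|A +̂ A| = 18
(Reference bound: |A +̂ A| ≥ 2|A| - 3 for |A| ≥ 2, with |A| = 7 giving ≥ 11.)

|A +̂ A| = 18


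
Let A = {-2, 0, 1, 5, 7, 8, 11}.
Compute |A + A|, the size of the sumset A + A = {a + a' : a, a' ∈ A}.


A + A = {a + a' : a, a' ∈ A}; |A| = 7.
General bounds: 2|A| - 1 ≤ |A + A| ≤ |A|(|A|+1)/2, i.e. 13 ≤ |A + A| ≤ 28.
Lower bound 2|A|-1 is attained iff A is an arithmetic progression.
Enumerate sums a + a' for a ≤ a' (symmetric, so this suffices):
a = -2: -2+-2=-4, -2+0=-2, -2+1=-1, -2+5=3, -2+7=5, -2+8=6, -2+11=9
a = 0: 0+0=0, 0+1=1, 0+5=5, 0+7=7, 0+8=8, 0+11=11
a = 1: 1+1=2, 1+5=6, 1+7=8, 1+8=9, 1+11=12
a = 5: 5+5=10, 5+7=12, 5+8=13, 5+11=16
a = 7: 7+7=14, 7+8=15, 7+11=18
a = 8: 8+8=16, 8+11=19
a = 11: 11+11=22
Distinct sums: {-4, -2, -1, 0, 1, 2, 3, 5, 6, 7, 8, 9, 10, 11, 12, 13, 14, 15, 16, 18, 19, 22}
|A + A| = 22

|A + A| = 22


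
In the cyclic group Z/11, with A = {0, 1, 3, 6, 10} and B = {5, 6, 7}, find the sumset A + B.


Work in Z/11Z: reduce every sum a + b modulo 11.
Enumerate all 15 pairs:
a = 0: 0+5=5, 0+6=6, 0+7=7
a = 1: 1+5=6, 1+6=7, 1+7=8
a = 3: 3+5=8, 3+6=9, 3+7=10
a = 6: 6+5=0, 6+6=1, 6+7=2
a = 10: 10+5=4, 10+6=5, 10+7=6
Distinct residues collected: {0, 1, 2, 4, 5, 6, 7, 8, 9, 10}
|A + B| = 10 (out of 11 total residues).

A + B = {0, 1, 2, 4, 5, 6, 7, 8, 9, 10}


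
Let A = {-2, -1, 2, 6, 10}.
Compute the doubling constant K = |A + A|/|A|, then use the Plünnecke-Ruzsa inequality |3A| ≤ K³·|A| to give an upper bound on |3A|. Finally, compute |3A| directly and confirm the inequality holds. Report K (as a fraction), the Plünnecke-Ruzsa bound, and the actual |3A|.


|A| = 5.
Step 1: Compute A + A by enumerating all 25 pairs.
A + A = {-4, -3, -2, 0, 1, 4, 5, 8, 9, 12, 16, 20}, so |A + A| = 12.
Step 2: Doubling constant K = |A + A|/|A| = 12/5 = 12/5 ≈ 2.4000.
Step 3: Plünnecke-Ruzsa gives |3A| ≤ K³·|A| = (2.4000)³ · 5 ≈ 69.1200.
Step 4: Compute 3A = A + A + A directly by enumerating all triples (a,b,c) ∈ A³; |3A| = 22.
Step 5: Check 22 ≤ 69.1200? Yes ✓.

K = 12/5, Plünnecke-Ruzsa bound K³|A| ≈ 69.1200, |3A| = 22, inequality holds.


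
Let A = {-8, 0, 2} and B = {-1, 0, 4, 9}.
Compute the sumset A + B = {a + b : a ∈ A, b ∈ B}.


A + B = {a + b : a ∈ A, b ∈ B}.
Enumerate all |A|·|B| = 3·4 = 12 pairs (a, b) and collect distinct sums.
a = -8: -8+-1=-9, -8+0=-8, -8+4=-4, -8+9=1
a = 0: 0+-1=-1, 0+0=0, 0+4=4, 0+9=9
a = 2: 2+-1=1, 2+0=2, 2+4=6, 2+9=11
Collecting distinct sums: A + B = {-9, -8, -4, -1, 0, 1, 2, 4, 6, 9, 11}
|A + B| = 11

A + B = {-9, -8, -4, -1, 0, 1, 2, 4, 6, 9, 11}


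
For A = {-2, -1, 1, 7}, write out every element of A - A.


A - A = {a - a' : a, a' ∈ A}.
Compute a - a' for each ordered pair (a, a'):
a = -2: -2--2=0, -2--1=-1, -2-1=-3, -2-7=-9
a = -1: -1--2=1, -1--1=0, -1-1=-2, -1-7=-8
a = 1: 1--2=3, 1--1=2, 1-1=0, 1-7=-6
a = 7: 7--2=9, 7--1=8, 7-1=6, 7-7=0
Collecting distinct values (and noting 0 appears from a-a):
A - A = {-9, -8, -6, -3, -2, -1, 0, 1, 2, 3, 6, 8, 9}
|A - A| = 13

A - A = {-9, -8, -6, -3, -2, -1, 0, 1, 2, 3, 6, 8, 9}


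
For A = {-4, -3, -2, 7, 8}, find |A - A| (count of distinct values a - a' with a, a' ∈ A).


A - A = {a - a' : a, a' ∈ A}; |A| = 5.
Bounds: 2|A|-1 ≤ |A - A| ≤ |A|² - |A| + 1, i.e. 9 ≤ |A - A| ≤ 21.
Note: 0 ∈ A - A always (from a - a). The set is symmetric: if d ∈ A - A then -d ∈ A - A.
Enumerate nonzero differences d = a - a' with a > a' (then include -d):
Positive differences: {1, 2, 9, 10, 11, 12}
Full difference set: {0} ∪ (positive diffs) ∪ (negative diffs).
|A - A| = 1 + 2·6 = 13 (matches direct enumeration: 13).

|A - A| = 13


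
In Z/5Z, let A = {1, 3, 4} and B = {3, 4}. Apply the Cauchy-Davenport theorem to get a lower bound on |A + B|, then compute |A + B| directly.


Cauchy-Davenport: |A + B| ≥ min(p, |A| + |B| - 1) for A, B nonempty in Z/pZ.
|A| = 3, |B| = 2, p = 5.
CD lower bound = min(5, 3 + 2 - 1) = min(5, 4) = 4.
Compute A + B mod 5 directly:
a = 1: 1+3=4, 1+4=0
a = 3: 3+3=1, 3+4=2
a = 4: 4+3=2, 4+4=3
A + B = {0, 1, 2, 3, 4}, so |A + B| = 5.
Verify: 5 ≥ 4? Yes ✓.

CD lower bound = 4, actual |A + B| = 5.


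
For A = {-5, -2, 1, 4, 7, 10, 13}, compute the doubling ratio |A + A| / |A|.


|A| = 7.
Compute A + A by enumerating all 49 pairs.
A + A = {-10, -7, -4, -1, 2, 5, 8, 11, 14, 17, 20, 23, 26}, so |A + A| = 13.
K = |A + A| / |A| = 13/7 (already in lowest terms) ≈ 1.8571.
Reference: AP of size 7 gives K = 13/7 ≈ 1.8571; a fully generic set of size 7 gives K ≈ 4.0000.

|A| = 7, |A + A| = 13, K = 13/7.


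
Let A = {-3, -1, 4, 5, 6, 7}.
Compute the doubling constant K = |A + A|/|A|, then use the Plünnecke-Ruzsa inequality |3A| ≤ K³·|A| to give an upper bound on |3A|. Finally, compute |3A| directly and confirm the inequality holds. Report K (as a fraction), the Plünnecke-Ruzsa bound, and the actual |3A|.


|A| = 6.
Step 1: Compute A + A by enumerating all 36 pairs.
A + A = {-6, -4, -2, 1, 2, 3, 4, 5, 6, 8, 9, 10, 11, 12, 13, 14}, so |A + A| = 16.
Step 2: Doubling constant K = |A + A|/|A| = 16/6 = 16/6 ≈ 2.6667.
Step 3: Plünnecke-Ruzsa gives |3A| ≤ K³·|A| = (2.6667)³ · 6 ≈ 113.7778.
Step 4: Compute 3A = A + A + A directly by enumerating all triples (a,b,c) ∈ A³; |3A| = 28.
Step 5: Check 28 ≤ 113.7778? Yes ✓.

K = 16/6, Plünnecke-Ruzsa bound K³|A| ≈ 113.7778, |3A| = 28, inequality holds.


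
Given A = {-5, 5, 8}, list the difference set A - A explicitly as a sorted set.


A - A = {a - a' : a, a' ∈ A}.
Compute a - a' for each ordered pair (a, a'):
a = -5: -5--5=0, -5-5=-10, -5-8=-13
a = 5: 5--5=10, 5-5=0, 5-8=-3
a = 8: 8--5=13, 8-5=3, 8-8=0
Collecting distinct values (and noting 0 appears from a-a):
A - A = {-13, -10, -3, 0, 3, 10, 13}
|A - A| = 7

A - A = {-13, -10, -3, 0, 3, 10, 13}


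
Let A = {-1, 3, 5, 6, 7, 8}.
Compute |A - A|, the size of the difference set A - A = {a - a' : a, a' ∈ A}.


A - A = {a - a' : a, a' ∈ A}; |A| = 6.
Bounds: 2|A|-1 ≤ |A - A| ≤ |A|² - |A| + 1, i.e. 11 ≤ |A - A| ≤ 31.
Note: 0 ∈ A - A always (from a - a). The set is symmetric: if d ∈ A - A then -d ∈ A - A.
Enumerate nonzero differences d = a - a' with a > a' (then include -d):
Positive differences: {1, 2, 3, 4, 5, 6, 7, 8, 9}
Full difference set: {0} ∪ (positive diffs) ∪ (negative diffs).
|A - A| = 1 + 2·9 = 19 (matches direct enumeration: 19).

|A - A| = 19


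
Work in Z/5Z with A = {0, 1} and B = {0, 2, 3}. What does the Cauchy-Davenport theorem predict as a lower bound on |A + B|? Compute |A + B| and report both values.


Cauchy-Davenport: |A + B| ≥ min(p, |A| + |B| - 1) for A, B nonempty in Z/pZ.
|A| = 2, |B| = 3, p = 5.
CD lower bound = min(5, 2 + 3 - 1) = min(5, 4) = 4.
Compute A + B mod 5 directly:
a = 0: 0+0=0, 0+2=2, 0+3=3
a = 1: 1+0=1, 1+2=3, 1+3=4
A + B = {0, 1, 2, 3, 4}, so |A + B| = 5.
Verify: 5 ≥ 4? Yes ✓.

CD lower bound = 4, actual |A + B| = 5.


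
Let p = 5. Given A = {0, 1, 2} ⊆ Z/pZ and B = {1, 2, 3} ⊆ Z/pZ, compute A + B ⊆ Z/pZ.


Work in Z/5Z: reduce every sum a + b modulo 5.
Enumerate all 9 pairs:
a = 0: 0+1=1, 0+2=2, 0+3=3
a = 1: 1+1=2, 1+2=3, 1+3=4
a = 2: 2+1=3, 2+2=4, 2+3=0
Distinct residues collected: {0, 1, 2, 3, 4}
|A + B| = 5 (out of 5 total residues).

A + B = {0, 1, 2, 3, 4}


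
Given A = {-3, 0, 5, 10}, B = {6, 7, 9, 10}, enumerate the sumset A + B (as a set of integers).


A + B = {a + b : a ∈ A, b ∈ B}.
Enumerate all |A|·|B| = 4·4 = 16 pairs (a, b) and collect distinct sums.
a = -3: -3+6=3, -3+7=4, -3+9=6, -3+10=7
a = 0: 0+6=6, 0+7=7, 0+9=9, 0+10=10
a = 5: 5+6=11, 5+7=12, 5+9=14, 5+10=15
a = 10: 10+6=16, 10+7=17, 10+9=19, 10+10=20
Collecting distinct sums: A + B = {3, 4, 6, 7, 9, 10, 11, 12, 14, 15, 16, 17, 19, 20}
|A + B| = 14

A + B = {3, 4, 6, 7, 9, 10, 11, 12, 14, 15, 16, 17, 19, 20}


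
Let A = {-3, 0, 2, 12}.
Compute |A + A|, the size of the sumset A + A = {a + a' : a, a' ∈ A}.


A + A = {a + a' : a, a' ∈ A}; |A| = 4.
General bounds: 2|A| - 1 ≤ |A + A| ≤ |A|(|A|+1)/2, i.e. 7 ≤ |A + A| ≤ 10.
Lower bound 2|A|-1 is attained iff A is an arithmetic progression.
Enumerate sums a + a' for a ≤ a' (symmetric, so this suffices):
a = -3: -3+-3=-6, -3+0=-3, -3+2=-1, -3+12=9
a = 0: 0+0=0, 0+2=2, 0+12=12
a = 2: 2+2=4, 2+12=14
a = 12: 12+12=24
Distinct sums: {-6, -3, -1, 0, 2, 4, 9, 12, 14, 24}
|A + A| = 10

|A + A| = 10


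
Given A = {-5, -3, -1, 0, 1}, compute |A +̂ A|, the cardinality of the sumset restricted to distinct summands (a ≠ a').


Restricted sumset: A +̂ A = {a + a' : a ∈ A, a' ∈ A, a ≠ a'}.
Equivalently, take A + A and drop any sum 2a that is achievable ONLY as a + a for a ∈ A (i.e. sums representable only with equal summands).
Enumerate pairs (a, a') with a < a' (symmetric, so each unordered pair gives one sum; this covers all a ≠ a'):
  -5 + -3 = -8
  -5 + -1 = -6
  -5 + 0 = -5
  -5 + 1 = -4
  -3 + -1 = -4
  -3 + 0 = -3
  -3 + 1 = -2
  -1 + 0 = -1
  -1 + 1 = 0
  0 + 1 = 1
Collected distinct sums: {-8, -6, -5, -4, -3, -2, -1, 0, 1}
|A +̂ A| = 9
(Reference bound: |A +̂ A| ≥ 2|A| - 3 for |A| ≥ 2, with |A| = 5 giving ≥ 7.)

|A +̂ A| = 9


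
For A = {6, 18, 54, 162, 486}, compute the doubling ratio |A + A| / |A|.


|A| = 5.
Compute A + A by enumerating all 25 pairs.
A + A = {12, 24, 36, 60, 72, 108, 168, 180, 216, 324, 492, 504, 540, 648, 972}, so |A + A| = 15.
K = |A + A| / |A| = 15/5 = 3/1 ≈ 3.0000.
Reference: AP of size 5 gives K = 9/5 ≈ 1.8000; a fully generic set of size 5 gives K ≈ 3.0000.

|A| = 5, |A + A| = 15, K = 15/5 = 3/1.


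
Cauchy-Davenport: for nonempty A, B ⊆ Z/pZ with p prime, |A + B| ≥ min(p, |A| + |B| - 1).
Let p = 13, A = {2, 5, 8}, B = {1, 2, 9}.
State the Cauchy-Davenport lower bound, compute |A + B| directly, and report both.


Cauchy-Davenport: |A + B| ≥ min(p, |A| + |B| - 1) for A, B nonempty in Z/pZ.
|A| = 3, |B| = 3, p = 13.
CD lower bound = min(13, 3 + 3 - 1) = min(13, 5) = 5.
Compute A + B mod 13 directly:
a = 2: 2+1=3, 2+2=4, 2+9=11
a = 5: 5+1=6, 5+2=7, 5+9=1
a = 8: 8+1=9, 8+2=10, 8+9=4
A + B = {1, 3, 4, 6, 7, 9, 10, 11}, so |A + B| = 8.
Verify: 8 ≥ 5? Yes ✓.

CD lower bound = 5, actual |A + B| = 8.


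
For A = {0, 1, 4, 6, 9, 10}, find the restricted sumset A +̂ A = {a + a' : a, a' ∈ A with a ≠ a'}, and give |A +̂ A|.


Restricted sumset: A +̂ A = {a + a' : a ∈ A, a' ∈ A, a ≠ a'}.
Equivalently, take A + A and drop any sum 2a that is achievable ONLY as a + a for a ∈ A (i.e. sums representable only with equal summands).
Enumerate pairs (a, a') with a < a' (symmetric, so each unordered pair gives one sum; this covers all a ≠ a'):
  0 + 1 = 1
  0 + 4 = 4
  0 + 6 = 6
  0 + 9 = 9
  0 + 10 = 10
  1 + 4 = 5
  1 + 6 = 7
  1 + 9 = 10
  1 + 10 = 11
  4 + 6 = 10
  4 + 9 = 13
  4 + 10 = 14
  6 + 9 = 15
  6 + 10 = 16
  9 + 10 = 19
Collected distinct sums: {1, 4, 5, 6, 7, 9, 10, 11, 13, 14, 15, 16, 19}
|A +̂ A| = 13
(Reference bound: |A +̂ A| ≥ 2|A| - 3 for |A| ≥ 2, with |A| = 6 giving ≥ 9.)

|A +̂ A| = 13


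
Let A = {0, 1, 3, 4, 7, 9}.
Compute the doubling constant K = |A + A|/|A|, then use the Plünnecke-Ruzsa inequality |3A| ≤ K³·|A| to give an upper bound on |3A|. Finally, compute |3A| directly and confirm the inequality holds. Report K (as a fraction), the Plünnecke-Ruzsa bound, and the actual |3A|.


|A| = 6.
Step 1: Compute A + A by enumerating all 36 pairs.
A + A = {0, 1, 2, 3, 4, 5, 6, 7, 8, 9, 10, 11, 12, 13, 14, 16, 18}, so |A + A| = 17.
Step 2: Doubling constant K = |A + A|/|A| = 17/6 = 17/6 ≈ 2.8333.
Step 3: Plünnecke-Ruzsa gives |3A| ≤ K³·|A| = (2.8333)³ · 6 ≈ 136.4722.
Step 4: Compute 3A = A + A + A directly by enumerating all triples (a,b,c) ∈ A³; |3A| = 26.
Step 5: Check 26 ≤ 136.4722? Yes ✓.

K = 17/6, Plünnecke-Ruzsa bound K³|A| ≈ 136.4722, |3A| = 26, inequality holds.


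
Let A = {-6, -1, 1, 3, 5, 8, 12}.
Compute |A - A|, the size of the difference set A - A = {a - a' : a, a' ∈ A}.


A - A = {a - a' : a, a' ∈ A}; |A| = 7.
Bounds: 2|A|-1 ≤ |A - A| ≤ |A|² - |A| + 1, i.e. 13 ≤ |A - A| ≤ 43.
Note: 0 ∈ A - A always (from a - a). The set is symmetric: if d ∈ A - A then -d ∈ A - A.
Enumerate nonzero differences d = a - a' with a > a' (then include -d):
Positive differences: {2, 3, 4, 5, 6, 7, 9, 11, 13, 14, 18}
Full difference set: {0} ∪ (positive diffs) ∪ (negative diffs).
|A - A| = 1 + 2·11 = 23 (matches direct enumeration: 23).

|A - A| = 23


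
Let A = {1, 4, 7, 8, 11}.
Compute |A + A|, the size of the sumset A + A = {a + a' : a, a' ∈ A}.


A + A = {a + a' : a, a' ∈ A}; |A| = 5.
General bounds: 2|A| - 1 ≤ |A + A| ≤ |A|(|A|+1)/2, i.e. 9 ≤ |A + A| ≤ 15.
Lower bound 2|A|-1 is attained iff A is an arithmetic progression.
Enumerate sums a + a' for a ≤ a' (symmetric, so this suffices):
a = 1: 1+1=2, 1+4=5, 1+7=8, 1+8=9, 1+11=12
a = 4: 4+4=8, 4+7=11, 4+8=12, 4+11=15
a = 7: 7+7=14, 7+8=15, 7+11=18
a = 8: 8+8=16, 8+11=19
a = 11: 11+11=22
Distinct sums: {2, 5, 8, 9, 11, 12, 14, 15, 16, 18, 19, 22}
|A + A| = 12

|A + A| = 12


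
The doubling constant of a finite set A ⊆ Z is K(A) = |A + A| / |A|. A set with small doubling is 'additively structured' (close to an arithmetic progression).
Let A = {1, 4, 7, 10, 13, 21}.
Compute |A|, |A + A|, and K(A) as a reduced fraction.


|A| = 6.
Compute A + A by enumerating all 36 pairs.
A + A = {2, 5, 8, 11, 14, 17, 20, 22, 23, 25, 26, 28, 31, 34, 42}, so |A + A| = 15.
K = |A + A| / |A| = 15/6 = 5/2 ≈ 2.5000.
Reference: AP of size 6 gives K = 11/6 ≈ 1.8333; a fully generic set of size 6 gives K ≈ 3.5000.

|A| = 6, |A + A| = 15, K = 15/6 = 5/2.


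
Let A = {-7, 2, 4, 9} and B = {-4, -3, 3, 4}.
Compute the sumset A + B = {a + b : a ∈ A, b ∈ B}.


A + B = {a + b : a ∈ A, b ∈ B}.
Enumerate all |A|·|B| = 4·4 = 16 pairs (a, b) and collect distinct sums.
a = -7: -7+-4=-11, -7+-3=-10, -7+3=-4, -7+4=-3
a = 2: 2+-4=-2, 2+-3=-1, 2+3=5, 2+4=6
a = 4: 4+-4=0, 4+-3=1, 4+3=7, 4+4=8
a = 9: 9+-4=5, 9+-3=6, 9+3=12, 9+4=13
Collecting distinct sums: A + B = {-11, -10, -4, -3, -2, -1, 0, 1, 5, 6, 7, 8, 12, 13}
|A + B| = 14

A + B = {-11, -10, -4, -3, -2, -1, 0, 1, 5, 6, 7, 8, 12, 13}


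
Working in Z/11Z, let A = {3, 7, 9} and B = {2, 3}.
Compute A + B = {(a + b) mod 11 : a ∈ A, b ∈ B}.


Work in Z/11Z: reduce every sum a + b modulo 11.
Enumerate all 6 pairs:
a = 3: 3+2=5, 3+3=6
a = 7: 7+2=9, 7+3=10
a = 9: 9+2=0, 9+3=1
Distinct residues collected: {0, 1, 5, 6, 9, 10}
|A + B| = 6 (out of 11 total residues).

A + B = {0, 1, 5, 6, 9, 10}


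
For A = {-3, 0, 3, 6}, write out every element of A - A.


A - A = {a - a' : a, a' ∈ A}.
Compute a - a' for each ordered pair (a, a'):
a = -3: -3--3=0, -3-0=-3, -3-3=-6, -3-6=-9
a = 0: 0--3=3, 0-0=0, 0-3=-3, 0-6=-6
a = 3: 3--3=6, 3-0=3, 3-3=0, 3-6=-3
a = 6: 6--3=9, 6-0=6, 6-3=3, 6-6=0
Collecting distinct values (and noting 0 appears from a-a):
A - A = {-9, -6, -3, 0, 3, 6, 9}
|A - A| = 7

A - A = {-9, -6, -3, 0, 3, 6, 9}


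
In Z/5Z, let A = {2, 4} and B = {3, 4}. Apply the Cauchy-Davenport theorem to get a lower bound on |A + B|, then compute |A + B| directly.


Cauchy-Davenport: |A + B| ≥ min(p, |A| + |B| - 1) for A, B nonempty in Z/pZ.
|A| = 2, |B| = 2, p = 5.
CD lower bound = min(5, 2 + 2 - 1) = min(5, 3) = 3.
Compute A + B mod 5 directly:
a = 2: 2+3=0, 2+4=1
a = 4: 4+3=2, 4+4=3
A + B = {0, 1, 2, 3}, so |A + B| = 4.
Verify: 4 ≥ 3? Yes ✓.

CD lower bound = 3, actual |A + B| = 4.


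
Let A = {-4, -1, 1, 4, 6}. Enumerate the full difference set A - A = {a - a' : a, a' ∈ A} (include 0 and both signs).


A - A = {a - a' : a, a' ∈ A}.
Compute a - a' for each ordered pair (a, a'):
a = -4: -4--4=0, -4--1=-3, -4-1=-5, -4-4=-8, -4-6=-10
a = -1: -1--4=3, -1--1=0, -1-1=-2, -1-4=-5, -1-6=-7
a = 1: 1--4=5, 1--1=2, 1-1=0, 1-4=-3, 1-6=-5
a = 4: 4--4=8, 4--1=5, 4-1=3, 4-4=0, 4-6=-2
a = 6: 6--4=10, 6--1=7, 6-1=5, 6-4=2, 6-6=0
Collecting distinct values (and noting 0 appears from a-a):
A - A = {-10, -8, -7, -5, -3, -2, 0, 2, 3, 5, 7, 8, 10}
|A - A| = 13

A - A = {-10, -8, -7, -5, -3, -2, 0, 2, 3, 5, 7, 8, 10}


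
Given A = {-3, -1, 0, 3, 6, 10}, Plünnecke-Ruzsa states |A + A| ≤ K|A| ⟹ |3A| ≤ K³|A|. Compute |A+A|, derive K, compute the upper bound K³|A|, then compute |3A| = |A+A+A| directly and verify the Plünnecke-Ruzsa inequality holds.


|A| = 6.
Step 1: Compute A + A by enumerating all 36 pairs.
A + A = {-6, -4, -3, -2, -1, 0, 2, 3, 5, 6, 7, 9, 10, 12, 13, 16, 20}, so |A + A| = 17.
Step 2: Doubling constant K = |A + A|/|A| = 17/6 = 17/6 ≈ 2.8333.
Step 3: Plünnecke-Ruzsa gives |3A| ≤ K³·|A| = (2.8333)³ · 6 ≈ 136.4722.
Step 4: Compute 3A = A + A + A directly by enumerating all triples (a,b,c) ∈ A³; |3A| = 32.
Step 5: Check 32 ≤ 136.4722? Yes ✓.

K = 17/6, Plünnecke-Ruzsa bound K³|A| ≈ 136.4722, |3A| = 32, inequality holds.


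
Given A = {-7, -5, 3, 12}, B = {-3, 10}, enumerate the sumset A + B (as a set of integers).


A + B = {a + b : a ∈ A, b ∈ B}.
Enumerate all |A|·|B| = 4·2 = 8 pairs (a, b) and collect distinct sums.
a = -7: -7+-3=-10, -7+10=3
a = -5: -5+-3=-8, -5+10=5
a = 3: 3+-3=0, 3+10=13
a = 12: 12+-3=9, 12+10=22
Collecting distinct sums: A + B = {-10, -8, 0, 3, 5, 9, 13, 22}
|A + B| = 8

A + B = {-10, -8, 0, 3, 5, 9, 13, 22}


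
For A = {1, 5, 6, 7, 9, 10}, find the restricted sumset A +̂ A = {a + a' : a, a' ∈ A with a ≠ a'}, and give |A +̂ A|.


Restricted sumset: A +̂ A = {a + a' : a ∈ A, a' ∈ A, a ≠ a'}.
Equivalently, take A + A and drop any sum 2a that is achievable ONLY as a + a for a ∈ A (i.e. sums representable only with equal summands).
Enumerate pairs (a, a') with a < a' (symmetric, so each unordered pair gives one sum; this covers all a ≠ a'):
  1 + 5 = 6
  1 + 6 = 7
  1 + 7 = 8
  1 + 9 = 10
  1 + 10 = 11
  5 + 6 = 11
  5 + 7 = 12
  5 + 9 = 14
  5 + 10 = 15
  6 + 7 = 13
  6 + 9 = 15
  6 + 10 = 16
  7 + 9 = 16
  7 + 10 = 17
  9 + 10 = 19
Collected distinct sums: {6, 7, 8, 10, 11, 12, 13, 14, 15, 16, 17, 19}
|A +̂ A| = 12
(Reference bound: |A +̂ A| ≥ 2|A| - 3 for |A| ≥ 2, with |A| = 6 giving ≥ 9.)

|A +̂ A| = 12


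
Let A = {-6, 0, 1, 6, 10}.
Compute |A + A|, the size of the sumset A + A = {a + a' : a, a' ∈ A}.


A + A = {a + a' : a, a' ∈ A}; |A| = 5.
General bounds: 2|A| - 1 ≤ |A + A| ≤ |A|(|A|+1)/2, i.e. 9 ≤ |A + A| ≤ 15.
Lower bound 2|A|-1 is attained iff A is an arithmetic progression.
Enumerate sums a + a' for a ≤ a' (symmetric, so this suffices):
a = -6: -6+-6=-12, -6+0=-6, -6+1=-5, -6+6=0, -6+10=4
a = 0: 0+0=0, 0+1=1, 0+6=6, 0+10=10
a = 1: 1+1=2, 1+6=7, 1+10=11
a = 6: 6+6=12, 6+10=16
a = 10: 10+10=20
Distinct sums: {-12, -6, -5, 0, 1, 2, 4, 6, 7, 10, 11, 12, 16, 20}
|A + A| = 14

|A + A| = 14


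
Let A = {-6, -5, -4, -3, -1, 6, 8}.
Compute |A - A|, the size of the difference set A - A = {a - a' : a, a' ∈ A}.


A - A = {a - a' : a, a' ∈ A}; |A| = 7.
Bounds: 2|A|-1 ≤ |A - A| ≤ |A|² - |A| + 1, i.e. 13 ≤ |A - A| ≤ 43.
Note: 0 ∈ A - A always (from a - a). The set is symmetric: if d ∈ A - A then -d ∈ A - A.
Enumerate nonzero differences d = a - a' with a > a' (then include -d):
Positive differences: {1, 2, 3, 4, 5, 7, 9, 10, 11, 12, 13, 14}
Full difference set: {0} ∪ (positive diffs) ∪ (negative diffs).
|A - A| = 1 + 2·12 = 25 (matches direct enumeration: 25).

|A - A| = 25


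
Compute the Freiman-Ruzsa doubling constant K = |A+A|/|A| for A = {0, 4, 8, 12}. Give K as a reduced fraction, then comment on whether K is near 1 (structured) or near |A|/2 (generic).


|A| = 4.
Compute A + A by enumerating all 16 pairs.
A + A = {0, 4, 8, 12, 16, 20, 24}, so |A + A| = 7.
K = |A + A| / |A| = 7/4 (already in lowest terms) ≈ 1.7500.
Reference: AP of size 4 gives K = 7/4 ≈ 1.7500; a fully generic set of size 4 gives K ≈ 2.5000.

|A| = 4, |A + A| = 7, K = 7/4.


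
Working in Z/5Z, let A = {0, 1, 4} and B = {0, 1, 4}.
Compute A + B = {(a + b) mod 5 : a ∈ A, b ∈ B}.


Work in Z/5Z: reduce every sum a + b modulo 5.
Enumerate all 9 pairs:
a = 0: 0+0=0, 0+1=1, 0+4=4
a = 1: 1+0=1, 1+1=2, 1+4=0
a = 4: 4+0=4, 4+1=0, 4+4=3
Distinct residues collected: {0, 1, 2, 3, 4}
|A + B| = 5 (out of 5 total residues).

A + B = {0, 1, 2, 3, 4}


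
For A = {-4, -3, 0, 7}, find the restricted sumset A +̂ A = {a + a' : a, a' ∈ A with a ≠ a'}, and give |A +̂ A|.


Restricted sumset: A +̂ A = {a + a' : a ∈ A, a' ∈ A, a ≠ a'}.
Equivalently, take A + A and drop any sum 2a that is achievable ONLY as a + a for a ∈ A (i.e. sums representable only with equal summands).
Enumerate pairs (a, a') with a < a' (symmetric, so each unordered pair gives one sum; this covers all a ≠ a'):
  -4 + -3 = -7
  -4 + 0 = -4
  -4 + 7 = 3
  -3 + 0 = -3
  -3 + 7 = 4
  0 + 7 = 7
Collected distinct sums: {-7, -4, -3, 3, 4, 7}
|A +̂ A| = 6
(Reference bound: |A +̂ A| ≥ 2|A| - 3 for |A| ≥ 2, with |A| = 4 giving ≥ 5.)

|A +̂ A| = 6


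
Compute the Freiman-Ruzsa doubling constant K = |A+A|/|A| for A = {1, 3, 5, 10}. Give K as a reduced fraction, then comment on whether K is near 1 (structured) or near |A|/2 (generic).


|A| = 4.
Compute A + A by enumerating all 16 pairs.
A + A = {2, 4, 6, 8, 10, 11, 13, 15, 20}, so |A + A| = 9.
K = |A + A| / |A| = 9/4 (already in lowest terms) ≈ 2.2500.
Reference: AP of size 4 gives K = 7/4 ≈ 1.7500; a fully generic set of size 4 gives K ≈ 2.5000.

|A| = 4, |A + A| = 9, K = 9/4.


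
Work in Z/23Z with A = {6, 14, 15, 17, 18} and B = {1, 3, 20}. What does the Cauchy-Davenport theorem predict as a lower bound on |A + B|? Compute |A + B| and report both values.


Cauchy-Davenport: |A + B| ≥ min(p, |A| + |B| - 1) for A, B nonempty in Z/pZ.
|A| = 5, |B| = 3, p = 23.
CD lower bound = min(23, 5 + 3 - 1) = min(23, 7) = 7.
Compute A + B mod 23 directly:
a = 6: 6+1=7, 6+3=9, 6+20=3
a = 14: 14+1=15, 14+3=17, 14+20=11
a = 15: 15+1=16, 15+3=18, 15+20=12
a = 17: 17+1=18, 17+3=20, 17+20=14
a = 18: 18+1=19, 18+3=21, 18+20=15
A + B = {3, 7, 9, 11, 12, 14, 15, 16, 17, 18, 19, 20, 21}, so |A + B| = 13.
Verify: 13 ≥ 7? Yes ✓.

CD lower bound = 7, actual |A + B| = 13.


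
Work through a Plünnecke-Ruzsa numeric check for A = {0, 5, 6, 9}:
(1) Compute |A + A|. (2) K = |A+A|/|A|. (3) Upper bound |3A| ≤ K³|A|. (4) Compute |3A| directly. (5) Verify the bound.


|A| = 4.
Step 1: Compute A + A by enumerating all 16 pairs.
A + A = {0, 5, 6, 9, 10, 11, 12, 14, 15, 18}, so |A + A| = 10.
Step 2: Doubling constant K = |A + A|/|A| = 10/4 = 10/4 ≈ 2.5000.
Step 3: Plünnecke-Ruzsa gives |3A| ≤ K³·|A| = (2.5000)³ · 4 ≈ 62.5000.
Step 4: Compute 3A = A + A + A directly by enumerating all triples (a,b,c) ∈ A³; |3A| = 18.
Step 5: Check 18 ≤ 62.5000? Yes ✓.

K = 10/4, Plünnecke-Ruzsa bound K³|A| ≈ 62.5000, |3A| = 18, inequality holds.


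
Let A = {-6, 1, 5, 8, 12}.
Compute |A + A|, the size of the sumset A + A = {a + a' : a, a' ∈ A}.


A + A = {a + a' : a, a' ∈ A}; |A| = 5.
General bounds: 2|A| - 1 ≤ |A + A| ≤ |A|(|A|+1)/2, i.e. 9 ≤ |A + A| ≤ 15.
Lower bound 2|A|-1 is attained iff A is an arithmetic progression.
Enumerate sums a + a' for a ≤ a' (symmetric, so this suffices):
a = -6: -6+-6=-12, -6+1=-5, -6+5=-1, -6+8=2, -6+12=6
a = 1: 1+1=2, 1+5=6, 1+8=9, 1+12=13
a = 5: 5+5=10, 5+8=13, 5+12=17
a = 8: 8+8=16, 8+12=20
a = 12: 12+12=24
Distinct sums: {-12, -5, -1, 2, 6, 9, 10, 13, 16, 17, 20, 24}
|A + A| = 12

|A + A| = 12


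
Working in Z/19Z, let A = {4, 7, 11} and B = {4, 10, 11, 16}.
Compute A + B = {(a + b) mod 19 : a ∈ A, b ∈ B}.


Work in Z/19Z: reduce every sum a + b modulo 19.
Enumerate all 12 pairs:
a = 4: 4+4=8, 4+10=14, 4+11=15, 4+16=1
a = 7: 7+4=11, 7+10=17, 7+11=18, 7+16=4
a = 11: 11+4=15, 11+10=2, 11+11=3, 11+16=8
Distinct residues collected: {1, 2, 3, 4, 8, 11, 14, 15, 17, 18}
|A + B| = 10 (out of 19 total residues).

A + B = {1, 2, 3, 4, 8, 11, 14, 15, 17, 18}


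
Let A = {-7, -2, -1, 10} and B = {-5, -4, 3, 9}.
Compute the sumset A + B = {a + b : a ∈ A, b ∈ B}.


A + B = {a + b : a ∈ A, b ∈ B}.
Enumerate all |A|·|B| = 4·4 = 16 pairs (a, b) and collect distinct sums.
a = -7: -7+-5=-12, -7+-4=-11, -7+3=-4, -7+9=2
a = -2: -2+-5=-7, -2+-4=-6, -2+3=1, -2+9=7
a = -1: -1+-5=-6, -1+-4=-5, -1+3=2, -1+9=8
a = 10: 10+-5=5, 10+-4=6, 10+3=13, 10+9=19
Collecting distinct sums: A + B = {-12, -11, -7, -6, -5, -4, 1, 2, 5, 6, 7, 8, 13, 19}
|A + B| = 14

A + B = {-12, -11, -7, -6, -5, -4, 1, 2, 5, 6, 7, 8, 13, 19}


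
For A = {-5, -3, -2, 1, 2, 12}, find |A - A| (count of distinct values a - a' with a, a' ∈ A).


A - A = {a - a' : a, a' ∈ A}; |A| = 6.
Bounds: 2|A|-1 ≤ |A - A| ≤ |A|² - |A| + 1, i.e. 11 ≤ |A - A| ≤ 31.
Note: 0 ∈ A - A always (from a - a). The set is symmetric: if d ∈ A - A then -d ∈ A - A.
Enumerate nonzero differences d = a - a' with a > a' (then include -d):
Positive differences: {1, 2, 3, 4, 5, 6, 7, 10, 11, 14, 15, 17}
Full difference set: {0} ∪ (positive diffs) ∪ (negative diffs).
|A - A| = 1 + 2·12 = 25 (matches direct enumeration: 25).

|A - A| = 25


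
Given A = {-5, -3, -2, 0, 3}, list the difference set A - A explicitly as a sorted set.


A - A = {a - a' : a, a' ∈ A}.
Compute a - a' for each ordered pair (a, a'):
a = -5: -5--5=0, -5--3=-2, -5--2=-3, -5-0=-5, -5-3=-8
a = -3: -3--5=2, -3--3=0, -3--2=-1, -3-0=-3, -3-3=-6
a = -2: -2--5=3, -2--3=1, -2--2=0, -2-0=-2, -2-3=-5
a = 0: 0--5=5, 0--3=3, 0--2=2, 0-0=0, 0-3=-3
a = 3: 3--5=8, 3--3=6, 3--2=5, 3-0=3, 3-3=0
Collecting distinct values (and noting 0 appears from a-a):
A - A = {-8, -6, -5, -3, -2, -1, 0, 1, 2, 3, 5, 6, 8}
|A - A| = 13

A - A = {-8, -6, -5, -3, -2, -1, 0, 1, 2, 3, 5, 6, 8}


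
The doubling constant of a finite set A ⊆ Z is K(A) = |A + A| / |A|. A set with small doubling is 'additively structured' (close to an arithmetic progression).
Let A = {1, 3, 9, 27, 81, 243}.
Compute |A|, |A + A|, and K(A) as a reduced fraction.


|A| = 6.
Compute A + A by enumerating all 36 pairs.
A + A = {2, 4, 6, 10, 12, 18, 28, 30, 36, 54, 82, 84, 90, 108, 162, 244, 246, 252, 270, 324, 486}, so |A + A| = 21.
K = |A + A| / |A| = 21/6 = 7/2 ≈ 3.5000.
Reference: AP of size 6 gives K = 11/6 ≈ 1.8333; a fully generic set of size 6 gives K ≈ 3.5000.

|A| = 6, |A + A| = 21, K = 21/6 = 7/2.


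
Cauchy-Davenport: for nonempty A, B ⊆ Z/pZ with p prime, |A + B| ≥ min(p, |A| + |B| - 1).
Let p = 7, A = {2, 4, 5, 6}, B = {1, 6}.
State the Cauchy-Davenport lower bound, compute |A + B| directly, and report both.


Cauchy-Davenport: |A + B| ≥ min(p, |A| + |B| - 1) for A, B nonempty in Z/pZ.
|A| = 4, |B| = 2, p = 7.
CD lower bound = min(7, 4 + 2 - 1) = min(7, 5) = 5.
Compute A + B mod 7 directly:
a = 2: 2+1=3, 2+6=1
a = 4: 4+1=5, 4+6=3
a = 5: 5+1=6, 5+6=4
a = 6: 6+1=0, 6+6=5
A + B = {0, 1, 3, 4, 5, 6}, so |A + B| = 6.
Verify: 6 ≥ 5? Yes ✓.

CD lower bound = 5, actual |A + B| = 6.


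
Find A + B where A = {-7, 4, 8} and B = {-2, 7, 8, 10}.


A + B = {a + b : a ∈ A, b ∈ B}.
Enumerate all |A|·|B| = 3·4 = 12 pairs (a, b) and collect distinct sums.
a = -7: -7+-2=-9, -7+7=0, -7+8=1, -7+10=3
a = 4: 4+-2=2, 4+7=11, 4+8=12, 4+10=14
a = 8: 8+-2=6, 8+7=15, 8+8=16, 8+10=18
Collecting distinct sums: A + B = {-9, 0, 1, 2, 3, 6, 11, 12, 14, 15, 16, 18}
|A + B| = 12

A + B = {-9, 0, 1, 2, 3, 6, 11, 12, 14, 15, 16, 18}


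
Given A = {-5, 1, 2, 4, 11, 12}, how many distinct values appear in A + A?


A + A = {a + a' : a, a' ∈ A}; |A| = 6.
General bounds: 2|A| - 1 ≤ |A + A| ≤ |A|(|A|+1)/2, i.e. 11 ≤ |A + A| ≤ 21.
Lower bound 2|A|-1 is attained iff A is an arithmetic progression.
Enumerate sums a + a' for a ≤ a' (symmetric, so this suffices):
a = -5: -5+-5=-10, -5+1=-4, -5+2=-3, -5+4=-1, -5+11=6, -5+12=7
a = 1: 1+1=2, 1+2=3, 1+4=5, 1+11=12, 1+12=13
a = 2: 2+2=4, 2+4=6, 2+11=13, 2+12=14
a = 4: 4+4=8, 4+11=15, 4+12=16
a = 11: 11+11=22, 11+12=23
a = 12: 12+12=24
Distinct sums: {-10, -4, -3, -1, 2, 3, 4, 5, 6, 7, 8, 12, 13, 14, 15, 16, 22, 23, 24}
|A + A| = 19

|A + A| = 19


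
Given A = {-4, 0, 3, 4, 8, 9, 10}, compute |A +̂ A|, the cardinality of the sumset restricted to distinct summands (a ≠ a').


Restricted sumset: A +̂ A = {a + a' : a ∈ A, a' ∈ A, a ≠ a'}.
Equivalently, take A + A and drop any sum 2a that is achievable ONLY as a + a for a ∈ A (i.e. sums representable only with equal summands).
Enumerate pairs (a, a') with a < a' (symmetric, so each unordered pair gives one sum; this covers all a ≠ a'):
  -4 + 0 = -4
  -4 + 3 = -1
  -4 + 4 = 0
  -4 + 8 = 4
  -4 + 9 = 5
  -4 + 10 = 6
  0 + 3 = 3
  0 + 4 = 4
  0 + 8 = 8
  0 + 9 = 9
  0 + 10 = 10
  3 + 4 = 7
  3 + 8 = 11
  3 + 9 = 12
  3 + 10 = 13
  4 + 8 = 12
  4 + 9 = 13
  4 + 10 = 14
  8 + 9 = 17
  8 + 10 = 18
  9 + 10 = 19
Collected distinct sums: {-4, -1, 0, 3, 4, 5, 6, 7, 8, 9, 10, 11, 12, 13, 14, 17, 18, 19}
|A +̂ A| = 18
(Reference bound: |A +̂ A| ≥ 2|A| - 3 for |A| ≥ 2, with |A| = 7 giving ≥ 11.)

|A +̂ A| = 18


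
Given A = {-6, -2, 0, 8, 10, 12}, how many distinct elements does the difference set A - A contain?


A - A = {a - a' : a, a' ∈ A}; |A| = 6.
Bounds: 2|A|-1 ≤ |A - A| ≤ |A|² - |A| + 1, i.e. 11 ≤ |A - A| ≤ 31.
Note: 0 ∈ A - A always (from a - a). The set is symmetric: if d ∈ A - A then -d ∈ A - A.
Enumerate nonzero differences d = a - a' with a > a' (then include -d):
Positive differences: {2, 4, 6, 8, 10, 12, 14, 16, 18}
Full difference set: {0} ∪ (positive diffs) ∪ (negative diffs).
|A - A| = 1 + 2·9 = 19 (matches direct enumeration: 19).

|A - A| = 19


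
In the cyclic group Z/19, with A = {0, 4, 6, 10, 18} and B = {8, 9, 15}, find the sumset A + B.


Work in Z/19Z: reduce every sum a + b modulo 19.
Enumerate all 15 pairs:
a = 0: 0+8=8, 0+9=9, 0+15=15
a = 4: 4+8=12, 4+9=13, 4+15=0
a = 6: 6+8=14, 6+9=15, 6+15=2
a = 10: 10+8=18, 10+9=0, 10+15=6
a = 18: 18+8=7, 18+9=8, 18+15=14
Distinct residues collected: {0, 2, 6, 7, 8, 9, 12, 13, 14, 15, 18}
|A + B| = 11 (out of 19 total residues).

A + B = {0, 2, 6, 7, 8, 9, 12, 13, 14, 15, 18}


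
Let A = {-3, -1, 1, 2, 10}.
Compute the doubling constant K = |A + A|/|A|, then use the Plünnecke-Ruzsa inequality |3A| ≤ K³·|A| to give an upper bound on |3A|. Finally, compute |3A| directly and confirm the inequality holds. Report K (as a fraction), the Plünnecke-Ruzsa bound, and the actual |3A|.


|A| = 5.
Step 1: Compute A + A by enumerating all 25 pairs.
A + A = {-6, -4, -2, -1, 0, 1, 2, 3, 4, 7, 9, 11, 12, 20}, so |A + A| = 14.
Step 2: Doubling constant K = |A + A|/|A| = 14/5 = 14/5 ≈ 2.8000.
Step 3: Plünnecke-Ruzsa gives |3A| ≤ K³·|A| = (2.8000)³ · 5 ≈ 109.7600.
Step 4: Compute 3A = A + A + A directly by enumerating all triples (a,b,c) ∈ A³; |3A| = 26.
Step 5: Check 26 ≤ 109.7600? Yes ✓.

K = 14/5, Plünnecke-Ruzsa bound K³|A| ≈ 109.7600, |3A| = 26, inequality holds.


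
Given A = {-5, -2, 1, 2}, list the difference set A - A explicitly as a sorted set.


A - A = {a - a' : a, a' ∈ A}.
Compute a - a' for each ordered pair (a, a'):
a = -5: -5--5=0, -5--2=-3, -5-1=-6, -5-2=-7
a = -2: -2--5=3, -2--2=0, -2-1=-3, -2-2=-4
a = 1: 1--5=6, 1--2=3, 1-1=0, 1-2=-1
a = 2: 2--5=7, 2--2=4, 2-1=1, 2-2=0
Collecting distinct values (and noting 0 appears from a-a):
A - A = {-7, -6, -4, -3, -1, 0, 1, 3, 4, 6, 7}
|A - A| = 11

A - A = {-7, -6, -4, -3, -1, 0, 1, 3, 4, 6, 7}


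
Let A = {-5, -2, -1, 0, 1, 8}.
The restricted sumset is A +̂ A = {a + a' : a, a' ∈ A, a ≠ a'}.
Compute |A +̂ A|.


Restricted sumset: A +̂ A = {a + a' : a ∈ A, a' ∈ A, a ≠ a'}.
Equivalently, take A + A and drop any sum 2a that is achievable ONLY as a + a for a ∈ A (i.e. sums representable only with equal summands).
Enumerate pairs (a, a') with a < a' (symmetric, so each unordered pair gives one sum; this covers all a ≠ a'):
  -5 + -2 = -7
  -5 + -1 = -6
  -5 + 0 = -5
  -5 + 1 = -4
  -5 + 8 = 3
  -2 + -1 = -3
  -2 + 0 = -2
  -2 + 1 = -1
  -2 + 8 = 6
  -1 + 0 = -1
  -1 + 1 = 0
  -1 + 8 = 7
  0 + 1 = 1
  0 + 8 = 8
  1 + 8 = 9
Collected distinct sums: {-7, -6, -5, -4, -3, -2, -1, 0, 1, 3, 6, 7, 8, 9}
|A +̂ A| = 14
(Reference bound: |A +̂ A| ≥ 2|A| - 3 for |A| ≥ 2, with |A| = 6 giving ≥ 9.)

|A +̂ A| = 14


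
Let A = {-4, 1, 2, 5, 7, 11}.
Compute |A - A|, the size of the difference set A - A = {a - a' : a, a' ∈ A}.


A - A = {a - a' : a, a' ∈ A}; |A| = 6.
Bounds: 2|A|-1 ≤ |A - A| ≤ |A|² - |A| + 1, i.e. 11 ≤ |A - A| ≤ 31.
Note: 0 ∈ A - A always (from a - a). The set is symmetric: if d ∈ A - A then -d ∈ A - A.
Enumerate nonzero differences d = a - a' with a > a' (then include -d):
Positive differences: {1, 2, 3, 4, 5, 6, 9, 10, 11, 15}
Full difference set: {0} ∪ (positive diffs) ∪ (negative diffs).
|A - A| = 1 + 2·10 = 21 (matches direct enumeration: 21).

|A - A| = 21


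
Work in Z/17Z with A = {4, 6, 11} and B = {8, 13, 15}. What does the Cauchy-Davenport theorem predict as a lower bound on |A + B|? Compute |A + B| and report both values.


Cauchy-Davenport: |A + B| ≥ min(p, |A| + |B| - 1) for A, B nonempty in Z/pZ.
|A| = 3, |B| = 3, p = 17.
CD lower bound = min(17, 3 + 3 - 1) = min(17, 5) = 5.
Compute A + B mod 17 directly:
a = 4: 4+8=12, 4+13=0, 4+15=2
a = 6: 6+8=14, 6+13=2, 6+15=4
a = 11: 11+8=2, 11+13=7, 11+15=9
A + B = {0, 2, 4, 7, 9, 12, 14}, so |A + B| = 7.
Verify: 7 ≥ 5? Yes ✓.

CD lower bound = 5, actual |A + B| = 7.


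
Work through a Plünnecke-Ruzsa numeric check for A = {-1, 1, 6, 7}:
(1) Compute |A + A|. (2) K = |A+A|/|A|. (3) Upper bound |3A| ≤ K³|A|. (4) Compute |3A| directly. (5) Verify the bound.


|A| = 4.
Step 1: Compute A + A by enumerating all 16 pairs.
A + A = {-2, 0, 2, 5, 6, 7, 8, 12, 13, 14}, so |A + A| = 10.
Step 2: Doubling constant K = |A + A|/|A| = 10/4 = 10/4 ≈ 2.5000.
Step 3: Plünnecke-Ruzsa gives |3A| ≤ K³·|A| = (2.5000)³ · 4 ≈ 62.5000.
Step 4: Compute 3A = A + A + A directly by enumerating all triples (a,b,c) ∈ A³; |3A| = 19.
Step 5: Check 19 ≤ 62.5000? Yes ✓.

K = 10/4, Plünnecke-Ruzsa bound K³|A| ≈ 62.5000, |3A| = 19, inequality holds.


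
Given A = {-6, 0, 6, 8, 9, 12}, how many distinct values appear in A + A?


A + A = {a + a' : a, a' ∈ A}; |A| = 6.
General bounds: 2|A| - 1 ≤ |A + A| ≤ |A|(|A|+1)/2, i.e. 11 ≤ |A + A| ≤ 21.
Lower bound 2|A|-1 is attained iff A is an arithmetic progression.
Enumerate sums a + a' for a ≤ a' (symmetric, so this suffices):
a = -6: -6+-6=-12, -6+0=-6, -6+6=0, -6+8=2, -6+9=3, -6+12=6
a = 0: 0+0=0, 0+6=6, 0+8=8, 0+9=9, 0+12=12
a = 6: 6+6=12, 6+8=14, 6+9=15, 6+12=18
a = 8: 8+8=16, 8+9=17, 8+12=20
a = 9: 9+9=18, 9+12=21
a = 12: 12+12=24
Distinct sums: {-12, -6, 0, 2, 3, 6, 8, 9, 12, 14, 15, 16, 17, 18, 20, 21, 24}
|A + A| = 17

|A + A| = 17


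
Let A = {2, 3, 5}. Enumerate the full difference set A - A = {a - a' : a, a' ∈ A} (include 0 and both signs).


A - A = {a - a' : a, a' ∈ A}.
Compute a - a' for each ordered pair (a, a'):
a = 2: 2-2=0, 2-3=-1, 2-5=-3
a = 3: 3-2=1, 3-3=0, 3-5=-2
a = 5: 5-2=3, 5-3=2, 5-5=0
Collecting distinct values (and noting 0 appears from a-a):
A - A = {-3, -2, -1, 0, 1, 2, 3}
|A - A| = 7

A - A = {-3, -2, -1, 0, 1, 2, 3}


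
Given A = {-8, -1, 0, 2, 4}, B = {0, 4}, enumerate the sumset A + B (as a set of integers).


A + B = {a + b : a ∈ A, b ∈ B}.
Enumerate all |A|·|B| = 5·2 = 10 pairs (a, b) and collect distinct sums.
a = -8: -8+0=-8, -8+4=-4
a = -1: -1+0=-1, -1+4=3
a = 0: 0+0=0, 0+4=4
a = 2: 2+0=2, 2+4=6
a = 4: 4+0=4, 4+4=8
Collecting distinct sums: A + B = {-8, -4, -1, 0, 2, 3, 4, 6, 8}
|A + B| = 9

A + B = {-8, -4, -1, 0, 2, 3, 4, 6, 8}


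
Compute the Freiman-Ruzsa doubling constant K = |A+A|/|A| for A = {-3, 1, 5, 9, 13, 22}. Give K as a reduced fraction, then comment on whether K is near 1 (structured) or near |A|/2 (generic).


|A| = 6.
Compute A + A by enumerating all 36 pairs.
A + A = {-6, -2, 2, 6, 10, 14, 18, 19, 22, 23, 26, 27, 31, 35, 44}, so |A + A| = 15.
K = |A + A| / |A| = 15/6 = 5/2 ≈ 2.5000.
Reference: AP of size 6 gives K = 11/6 ≈ 1.8333; a fully generic set of size 6 gives K ≈ 3.5000.

|A| = 6, |A + A| = 15, K = 15/6 = 5/2.


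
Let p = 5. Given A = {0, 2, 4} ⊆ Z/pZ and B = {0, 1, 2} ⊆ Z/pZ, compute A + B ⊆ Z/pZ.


Work in Z/5Z: reduce every sum a + b modulo 5.
Enumerate all 9 pairs:
a = 0: 0+0=0, 0+1=1, 0+2=2
a = 2: 2+0=2, 2+1=3, 2+2=4
a = 4: 4+0=4, 4+1=0, 4+2=1
Distinct residues collected: {0, 1, 2, 3, 4}
|A + B| = 5 (out of 5 total residues).

A + B = {0, 1, 2, 3, 4}


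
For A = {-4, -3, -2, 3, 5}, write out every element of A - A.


A - A = {a - a' : a, a' ∈ A}.
Compute a - a' for each ordered pair (a, a'):
a = -4: -4--4=0, -4--3=-1, -4--2=-2, -4-3=-7, -4-5=-9
a = -3: -3--4=1, -3--3=0, -3--2=-1, -3-3=-6, -3-5=-8
a = -2: -2--4=2, -2--3=1, -2--2=0, -2-3=-5, -2-5=-7
a = 3: 3--4=7, 3--3=6, 3--2=5, 3-3=0, 3-5=-2
a = 5: 5--4=9, 5--3=8, 5--2=7, 5-3=2, 5-5=0
Collecting distinct values (and noting 0 appears from a-a):
A - A = {-9, -8, -7, -6, -5, -2, -1, 0, 1, 2, 5, 6, 7, 8, 9}
|A - A| = 15

A - A = {-9, -8, -7, -6, -5, -2, -1, 0, 1, 2, 5, 6, 7, 8, 9}


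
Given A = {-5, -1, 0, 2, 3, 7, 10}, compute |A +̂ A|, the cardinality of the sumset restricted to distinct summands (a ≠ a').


Restricted sumset: A +̂ A = {a + a' : a ∈ A, a' ∈ A, a ≠ a'}.
Equivalently, take A + A and drop any sum 2a that is achievable ONLY as a + a for a ∈ A (i.e. sums representable only with equal summands).
Enumerate pairs (a, a') with a < a' (symmetric, so each unordered pair gives one sum; this covers all a ≠ a'):
  -5 + -1 = -6
  -5 + 0 = -5
  -5 + 2 = -3
  -5 + 3 = -2
  -5 + 7 = 2
  -5 + 10 = 5
  -1 + 0 = -1
  -1 + 2 = 1
  -1 + 3 = 2
  -1 + 7 = 6
  -1 + 10 = 9
  0 + 2 = 2
  0 + 3 = 3
  0 + 7 = 7
  0 + 10 = 10
  2 + 3 = 5
  2 + 7 = 9
  2 + 10 = 12
  3 + 7 = 10
  3 + 10 = 13
  7 + 10 = 17
Collected distinct sums: {-6, -5, -3, -2, -1, 1, 2, 3, 5, 6, 7, 9, 10, 12, 13, 17}
|A +̂ A| = 16
(Reference bound: |A +̂ A| ≥ 2|A| - 3 for |A| ≥ 2, with |A| = 7 giving ≥ 11.)

|A +̂ A| = 16


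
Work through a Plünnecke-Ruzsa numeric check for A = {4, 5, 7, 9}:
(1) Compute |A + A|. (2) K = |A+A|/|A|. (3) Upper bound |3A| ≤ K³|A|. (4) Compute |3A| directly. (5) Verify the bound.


|A| = 4.
Step 1: Compute A + A by enumerating all 16 pairs.
A + A = {8, 9, 10, 11, 12, 13, 14, 16, 18}, so |A + A| = 9.
Step 2: Doubling constant K = |A + A|/|A| = 9/4 = 9/4 ≈ 2.2500.
Step 3: Plünnecke-Ruzsa gives |3A| ≤ K³·|A| = (2.2500)³ · 4 ≈ 45.5625.
Step 4: Compute 3A = A + A + A directly by enumerating all triples (a,b,c) ∈ A³; |3A| = 14.
Step 5: Check 14 ≤ 45.5625? Yes ✓.

K = 9/4, Plünnecke-Ruzsa bound K³|A| ≈ 45.5625, |3A| = 14, inequality holds.


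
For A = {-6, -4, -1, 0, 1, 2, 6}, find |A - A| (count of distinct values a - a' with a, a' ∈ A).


A - A = {a - a' : a, a' ∈ A}; |A| = 7.
Bounds: 2|A|-1 ≤ |A - A| ≤ |A|² - |A| + 1, i.e. 13 ≤ |A - A| ≤ 43.
Note: 0 ∈ A - A always (from a - a). The set is symmetric: if d ∈ A - A then -d ∈ A - A.
Enumerate nonzero differences d = a - a' with a > a' (then include -d):
Positive differences: {1, 2, 3, 4, 5, 6, 7, 8, 10, 12}
Full difference set: {0} ∪ (positive diffs) ∪ (negative diffs).
|A - A| = 1 + 2·10 = 21 (matches direct enumeration: 21).

|A - A| = 21


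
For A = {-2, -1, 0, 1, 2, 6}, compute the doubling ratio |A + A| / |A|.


|A| = 6.
Compute A + A by enumerating all 36 pairs.
A + A = {-4, -3, -2, -1, 0, 1, 2, 3, 4, 5, 6, 7, 8, 12}, so |A + A| = 14.
K = |A + A| / |A| = 14/6 = 7/3 ≈ 2.3333.
Reference: AP of size 6 gives K = 11/6 ≈ 1.8333; a fully generic set of size 6 gives K ≈ 3.5000.

|A| = 6, |A + A| = 14, K = 14/6 = 7/3.
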